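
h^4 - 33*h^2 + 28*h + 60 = (h - 5)*(h - 2)*(h + 1)*(h + 6)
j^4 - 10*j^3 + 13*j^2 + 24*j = j*(j - 8)*(j - 3)*(j + 1)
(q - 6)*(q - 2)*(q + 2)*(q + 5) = q^4 - q^3 - 34*q^2 + 4*q + 120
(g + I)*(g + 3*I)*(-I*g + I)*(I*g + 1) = g^4 - g^3 + 3*I*g^3 + g^2 - 3*I*g^2 - g + 3*I*g - 3*I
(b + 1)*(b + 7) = b^2 + 8*b + 7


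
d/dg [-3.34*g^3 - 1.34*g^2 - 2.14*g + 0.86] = -10.02*g^2 - 2.68*g - 2.14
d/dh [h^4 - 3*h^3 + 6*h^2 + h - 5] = 4*h^3 - 9*h^2 + 12*h + 1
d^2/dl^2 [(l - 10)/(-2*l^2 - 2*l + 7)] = 4*(-2*(l - 10)*(2*l + 1)^2 + 3*(l - 3)*(2*l^2 + 2*l - 7))/(2*l^2 + 2*l - 7)^3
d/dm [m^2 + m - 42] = 2*m + 1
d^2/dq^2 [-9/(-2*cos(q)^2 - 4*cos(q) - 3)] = 36*(-4*sin(q)^4 + 6*sin(q)^2*cos(q) + 9*cos(q) + 9)/(4*cos(q) + cos(2*q) + 4)^3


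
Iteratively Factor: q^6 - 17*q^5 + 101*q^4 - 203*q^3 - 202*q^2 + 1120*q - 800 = (q - 5)*(q^5 - 12*q^4 + 41*q^3 + 2*q^2 - 192*q + 160) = (q - 5)^2*(q^4 - 7*q^3 + 6*q^2 + 32*q - 32) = (q - 5)^2*(q - 4)*(q^3 - 3*q^2 - 6*q + 8) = (q - 5)^2*(q - 4)*(q - 1)*(q^2 - 2*q - 8) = (q - 5)^2*(q - 4)^2*(q - 1)*(q + 2)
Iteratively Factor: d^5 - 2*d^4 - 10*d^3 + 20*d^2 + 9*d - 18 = (d - 2)*(d^4 - 10*d^2 + 9) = (d - 2)*(d + 1)*(d^3 - d^2 - 9*d + 9) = (d - 2)*(d + 1)*(d + 3)*(d^2 - 4*d + 3) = (d - 2)*(d - 1)*(d + 1)*(d + 3)*(d - 3)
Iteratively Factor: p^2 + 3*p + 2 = (p + 1)*(p + 2)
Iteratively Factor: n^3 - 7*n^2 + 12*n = (n - 3)*(n^2 - 4*n) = n*(n - 3)*(n - 4)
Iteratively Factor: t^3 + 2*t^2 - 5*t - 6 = (t - 2)*(t^2 + 4*t + 3) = (t - 2)*(t + 3)*(t + 1)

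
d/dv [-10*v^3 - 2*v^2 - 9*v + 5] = -30*v^2 - 4*v - 9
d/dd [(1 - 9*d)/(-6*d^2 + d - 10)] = (54*d^2 - 9*d - (9*d - 1)*(12*d - 1) + 90)/(6*d^2 - d + 10)^2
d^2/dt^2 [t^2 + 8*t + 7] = 2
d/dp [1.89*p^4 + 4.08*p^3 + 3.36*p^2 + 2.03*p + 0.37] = 7.56*p^3 + 12.24*p^2 + 6.72*p + 2.03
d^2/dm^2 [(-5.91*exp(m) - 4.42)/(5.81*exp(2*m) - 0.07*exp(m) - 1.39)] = (-199.498551*exp(4*m) - 599.211445*exp(3*m) - 280.978572*exp(2*m) - 142.228527*exp(m) - 10.988645)*exp(m)/(196.122941*exp(6*m) - 7.088781*exp(5*m) - 140.67753*exp(4*m) + 3.391535*exp(3*m) + 33.65607*exp(2*m) - 0.405741*exp(m) - 2.685619)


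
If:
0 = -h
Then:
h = 0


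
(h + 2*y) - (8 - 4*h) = 5*h + 2*y - 8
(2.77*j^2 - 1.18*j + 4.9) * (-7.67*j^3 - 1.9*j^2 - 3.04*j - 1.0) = -21.2459*j^5 + 3.7876*j^4 - 43.7618*j^3 - 8.4928*j^2 - 13.716*j - 4.9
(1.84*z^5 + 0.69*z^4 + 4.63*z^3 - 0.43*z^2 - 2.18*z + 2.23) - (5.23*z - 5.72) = 1.84*z^5 + 0.69*z^4 + 4.63*z^3 - 0.43*z^2 - 7.41*z + 7.95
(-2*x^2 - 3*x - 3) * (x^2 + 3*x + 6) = -2*x^4 - 9*x^3 - 24*x^2 - 27*x - 18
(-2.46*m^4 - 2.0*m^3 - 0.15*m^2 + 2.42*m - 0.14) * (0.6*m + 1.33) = -1.476*m^5 - 4.4718*m^4 - 2.75*m^3 + 1.2525*m^2 + 3.1346*m - 0.1862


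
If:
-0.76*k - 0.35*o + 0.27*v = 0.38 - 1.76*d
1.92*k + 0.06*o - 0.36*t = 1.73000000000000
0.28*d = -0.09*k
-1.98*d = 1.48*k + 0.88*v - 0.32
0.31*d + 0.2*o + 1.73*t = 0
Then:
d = -0.40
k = 1.26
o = -6.50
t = 0.82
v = -0.84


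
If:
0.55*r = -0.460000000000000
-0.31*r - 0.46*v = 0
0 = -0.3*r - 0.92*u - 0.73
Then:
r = -0.84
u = -0.52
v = 0.56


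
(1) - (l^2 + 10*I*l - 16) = -l^2 - 10*I*l + 17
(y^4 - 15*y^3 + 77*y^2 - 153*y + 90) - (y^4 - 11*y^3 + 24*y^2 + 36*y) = -4*y^3 + 53*y^2 - 189*y + 90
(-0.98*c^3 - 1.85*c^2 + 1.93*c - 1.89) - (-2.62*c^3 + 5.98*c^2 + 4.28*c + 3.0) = 1.64*c^3 - 7.83*c^2 - 2.35*c - 4.89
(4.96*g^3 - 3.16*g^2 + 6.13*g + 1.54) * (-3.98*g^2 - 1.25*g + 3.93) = -19.7408*g^5 + 6.3768*g^4 - 0.954600000000003*g^3 - 26.2105*g^2 + 22.1659*g + 6.0522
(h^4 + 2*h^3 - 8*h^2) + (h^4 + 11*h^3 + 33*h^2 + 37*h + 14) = 2*h^4 + 13*h^3 + 25*h^2 + 37*h + 14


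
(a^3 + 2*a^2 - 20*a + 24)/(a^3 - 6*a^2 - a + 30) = (a^3 + 2*a^2 - 20*a + 24)/(a^3 - 6*a^2 - a + 30)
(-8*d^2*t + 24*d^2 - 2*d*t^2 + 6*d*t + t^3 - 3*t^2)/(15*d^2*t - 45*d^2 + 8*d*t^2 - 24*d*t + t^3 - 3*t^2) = (-8*d^2 - 2*d*t + t^2)/(15*d^2 + 8*d*t + t^2)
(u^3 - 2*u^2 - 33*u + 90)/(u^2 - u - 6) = (u^2 + u - 30)/(u + 2)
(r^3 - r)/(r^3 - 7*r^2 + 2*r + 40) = (r^3 - r)/(r^3 - 7*r^2 + 2*r + 40)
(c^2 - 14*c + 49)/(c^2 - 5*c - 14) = (c - 7)/(c + 2)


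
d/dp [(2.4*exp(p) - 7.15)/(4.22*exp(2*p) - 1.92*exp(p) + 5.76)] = (-10.128*exp(2*p) + 60.346*exp(p) + 0.096)*exp(p)/(17.8084*exp(4*p) - 16.2048*exp(3*p) + 52.3008*exp(2*p) - 22.1184*exp(p) + 33.1776)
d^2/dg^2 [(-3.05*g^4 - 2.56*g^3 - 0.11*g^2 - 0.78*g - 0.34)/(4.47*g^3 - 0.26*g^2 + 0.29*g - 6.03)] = (-1.13686837721616e-13*g^7 - 2.85119199999999*g^6 - 565.479654*g^5 - 933.48714*g^4 + 59.646342*g^3 - 1557.986892*g^2 - 605.998668*g - 9.718454)/(89.314623*g^9 - 15.585102*g^8 + 18.289899*g^7 - 363.494285*g^6 + 43.234989*g^5 - 48.188616*g^4 + 490.35203*g^3 - 29.882871*g^2 + 31.633983*g - 219.256227)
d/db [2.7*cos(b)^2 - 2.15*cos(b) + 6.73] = (2.15 - 5.4*cos(b))*sin(b)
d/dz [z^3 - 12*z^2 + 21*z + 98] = 3*z^2 - 24*z + 21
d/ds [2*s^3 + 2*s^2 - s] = 6*s^2 + 4*s - 1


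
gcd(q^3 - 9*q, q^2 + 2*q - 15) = q - 3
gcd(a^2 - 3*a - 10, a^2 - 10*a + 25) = a - 5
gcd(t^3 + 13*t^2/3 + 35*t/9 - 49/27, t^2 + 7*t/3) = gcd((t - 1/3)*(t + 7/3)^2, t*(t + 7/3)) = t + 7/3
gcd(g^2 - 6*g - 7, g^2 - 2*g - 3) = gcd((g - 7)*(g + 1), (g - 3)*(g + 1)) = g + 1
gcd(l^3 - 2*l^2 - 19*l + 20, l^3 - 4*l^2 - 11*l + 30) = l - 5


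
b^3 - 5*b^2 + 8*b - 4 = (b - 2)^2*(b - 1)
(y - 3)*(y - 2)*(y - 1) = y^3 - 6*y^2 + 11*y - 6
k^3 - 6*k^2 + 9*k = k*(k - 3)^2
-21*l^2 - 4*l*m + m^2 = (-7*l + m)*(3*l + m)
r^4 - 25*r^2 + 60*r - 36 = (r - 3)*(r - 2)*(r - 1)*(r + 6)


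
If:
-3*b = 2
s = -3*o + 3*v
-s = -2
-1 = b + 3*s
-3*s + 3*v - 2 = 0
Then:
No Solution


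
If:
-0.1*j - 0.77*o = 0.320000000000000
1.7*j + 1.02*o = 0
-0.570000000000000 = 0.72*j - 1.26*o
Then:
No Solution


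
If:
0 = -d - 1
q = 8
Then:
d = -1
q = 8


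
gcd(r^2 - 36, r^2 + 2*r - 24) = r + 6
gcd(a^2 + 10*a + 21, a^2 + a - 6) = a + 3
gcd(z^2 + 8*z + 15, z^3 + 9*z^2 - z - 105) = z + 5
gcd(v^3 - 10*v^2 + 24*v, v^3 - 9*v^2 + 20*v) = v^2 - 4*v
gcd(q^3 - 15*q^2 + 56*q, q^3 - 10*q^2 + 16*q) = q^2 - 8*q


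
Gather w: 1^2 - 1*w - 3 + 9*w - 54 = 8*w - 56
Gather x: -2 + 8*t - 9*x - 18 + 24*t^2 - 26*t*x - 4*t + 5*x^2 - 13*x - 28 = 24*t^2 + 4*t + 5*x^2 + x*(-26*t - 22) - 48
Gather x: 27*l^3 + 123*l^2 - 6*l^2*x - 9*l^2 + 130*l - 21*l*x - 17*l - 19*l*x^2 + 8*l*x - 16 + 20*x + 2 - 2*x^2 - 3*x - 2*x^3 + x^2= 27*l^3 + 114*l^2 + 113*l - 2*x^3 + x^2*(-19*l - 1) + x*(-6*l^2 - 13*l + 17) - 14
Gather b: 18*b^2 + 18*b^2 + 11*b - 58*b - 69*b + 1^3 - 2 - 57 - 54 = 36*b^2 - 116*b - 112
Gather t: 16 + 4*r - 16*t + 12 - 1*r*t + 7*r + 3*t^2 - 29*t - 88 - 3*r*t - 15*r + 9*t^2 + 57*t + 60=-4*r + 12*t^2 + t*(12 - 4*r)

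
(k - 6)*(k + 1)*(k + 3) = k^3 - 2*k^2 - 21*k - 18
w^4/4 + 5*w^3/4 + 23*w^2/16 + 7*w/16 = w*(w/4 + 1/4)*(w + 1/2)*(w + 7/2)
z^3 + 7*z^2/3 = z^2*(z + 7/3)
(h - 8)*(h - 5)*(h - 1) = h^3 - 14*h^2 + 53*h - 40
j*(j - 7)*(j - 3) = j^3 - 10*j^2 + 21*j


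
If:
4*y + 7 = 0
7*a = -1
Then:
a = -1/7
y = -7/4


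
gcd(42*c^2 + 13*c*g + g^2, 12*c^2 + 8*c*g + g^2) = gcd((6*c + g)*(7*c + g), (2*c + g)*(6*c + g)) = 6*c + g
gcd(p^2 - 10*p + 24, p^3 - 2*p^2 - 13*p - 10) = 1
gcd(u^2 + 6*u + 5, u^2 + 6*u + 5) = u^2 + 6*u + 5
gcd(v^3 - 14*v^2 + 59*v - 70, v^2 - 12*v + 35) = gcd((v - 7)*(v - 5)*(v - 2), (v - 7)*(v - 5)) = v^2 - 12*v + 35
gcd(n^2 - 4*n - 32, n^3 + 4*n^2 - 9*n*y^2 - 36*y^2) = n + 4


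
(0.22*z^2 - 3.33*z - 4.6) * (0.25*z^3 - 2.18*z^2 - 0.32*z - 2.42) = 0.055*z^5 - 1.3121*z^4 + 6.039*z^3 + 10.5612*z^2 + 9.5306*z + 11.132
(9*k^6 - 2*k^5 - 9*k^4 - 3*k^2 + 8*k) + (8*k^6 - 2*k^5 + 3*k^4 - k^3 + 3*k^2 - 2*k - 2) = 17*k^6 - 4*k^5 - 6*k^4 - k^3 + 6*k - 2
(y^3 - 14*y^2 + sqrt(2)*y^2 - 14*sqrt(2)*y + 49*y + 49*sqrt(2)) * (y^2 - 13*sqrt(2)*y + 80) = y^5 - 12*sqrt(2)*y^4 - 14*y^4 + 103*y^3 + 168*sqrt(2)*y^3 - 756*y^2 - 508*sqrt(2)*y^2 - 1120*sqrt(2)*y + 2646*y + 3920*sqrt(2)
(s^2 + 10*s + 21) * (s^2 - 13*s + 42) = s^4 - 3*s^3 - 67*s^2 + 147*s + 882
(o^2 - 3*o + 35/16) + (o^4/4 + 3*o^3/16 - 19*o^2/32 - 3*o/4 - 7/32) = o^4/4 + 3*o^3/16 + 13*o^2/32 - 15*o/4 + 63/32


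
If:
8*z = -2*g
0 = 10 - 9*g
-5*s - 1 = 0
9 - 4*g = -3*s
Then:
No Solution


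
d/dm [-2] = 0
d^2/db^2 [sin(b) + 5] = -sin(b)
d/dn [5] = 0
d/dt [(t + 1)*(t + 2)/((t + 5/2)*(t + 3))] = 2*(5*t^2 + 22*t + 23)/(4*t^4 + 44*t^3 + 181*t^2 + 330*t + 225)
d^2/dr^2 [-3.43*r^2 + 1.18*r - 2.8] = -6.86000000000000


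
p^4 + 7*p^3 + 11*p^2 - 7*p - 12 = (p - 1)*(p + 1)*(p + 3)*(p + 4)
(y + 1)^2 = y^2 + 2*y + 1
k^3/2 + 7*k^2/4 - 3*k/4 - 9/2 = (k/2 + 1)*(k - 3/2)*(k + 3)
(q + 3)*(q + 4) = q^2 + 7*q + 12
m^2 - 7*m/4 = m*(m - 7/4)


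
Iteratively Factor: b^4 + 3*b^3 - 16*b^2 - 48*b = (b + 4)*(b^3 - b^2 - 12*b) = b*(b + 4)*(b^2 - b - 12) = b*(b + 3)*(b + 4)*(b - 4)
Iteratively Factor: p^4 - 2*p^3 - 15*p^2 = (p)*(p^3 - 2*p^2 - 15*p) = p*(p - 5)*(p^2 + 3*p) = p*(p - 5)*(p + 3)*(p)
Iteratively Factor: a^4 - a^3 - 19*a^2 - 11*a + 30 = (a - 5)*(a^3 + 4*a^2 + a - 6) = (a - 5)*(a - 1)*(a^2 + 5*a + 6) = (a - 5)*(a - 1)*(a + 3)*(a + 2)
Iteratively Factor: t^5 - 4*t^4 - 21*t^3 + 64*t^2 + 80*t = (t - 4)*(t^4 - 21*t^2 - 20*t) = (t - 5)*(t - 4)*(t^3 + 5*t^2 + 4*t) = t*(t - 5)*(t - 4)*(t^2 + 5*t + 4) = t*(t - 5)*(t - 4)*(t + 1)*(t + 4)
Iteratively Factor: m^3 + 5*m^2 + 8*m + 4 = (m + 2)*(m^2 + 3*m + 2) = (m + 1)*(m + 2)*(m + 2)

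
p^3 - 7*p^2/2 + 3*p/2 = p*(p - 3)*(p - 1/2)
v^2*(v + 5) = v^3 + 5*v^2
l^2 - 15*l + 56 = (l - 8)*(l - 7)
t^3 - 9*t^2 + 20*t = t*(t - 5)*(t - 4)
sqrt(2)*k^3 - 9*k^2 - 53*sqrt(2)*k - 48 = (k - 8*sqrt(2))*(k + 3*sqrt(2))*(sqrt(2)*k + 1)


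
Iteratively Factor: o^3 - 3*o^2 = (o)*(o^2 - 3*o) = o*(o - 3)*(o)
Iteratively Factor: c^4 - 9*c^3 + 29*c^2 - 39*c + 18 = (c - 3)*(c^3 - 6*c^2 + 11*c - 6) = (c - 3)*(c - 2)*(c^2 - 4*c + 3) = (c - 3)*(c - 2)*(c - 1)*(c - 3)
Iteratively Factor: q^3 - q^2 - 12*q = (q + 3)*(q^2 - 4*q) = q*(q + 3)*(q - 4)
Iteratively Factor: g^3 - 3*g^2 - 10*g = (g - 5)*(g^2 + 2*g) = (g - 5)*(g + 2)*(g)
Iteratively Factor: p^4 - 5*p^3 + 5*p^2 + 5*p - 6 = (p - 3)*(p^3 - 2*p^2 - p + 2) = (p - 3)*(p - 1)*(p^2 - p - 2) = (p - 3)*(p - 2)*(p - 1)*(p + 1)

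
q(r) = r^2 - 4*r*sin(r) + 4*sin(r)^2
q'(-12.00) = 17.98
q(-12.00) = 170.91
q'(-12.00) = 17.98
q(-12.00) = 170.91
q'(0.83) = 0.45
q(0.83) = 0.42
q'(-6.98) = 6.08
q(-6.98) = 32.45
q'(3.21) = 20.05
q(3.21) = 11.20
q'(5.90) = -11.37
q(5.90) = 44.19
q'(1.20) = -0.37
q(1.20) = 0.44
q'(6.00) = -12.07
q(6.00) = 43.02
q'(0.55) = 0.70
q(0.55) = 0.25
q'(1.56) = -0.86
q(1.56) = 0.19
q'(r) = -4*r*cos(r) + 2*r + 8*sin(r)*cos(r) - 4*sin(r)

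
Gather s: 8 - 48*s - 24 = -48*s - 16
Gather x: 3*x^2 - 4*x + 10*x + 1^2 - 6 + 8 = 3*x^2 + 6*x + 3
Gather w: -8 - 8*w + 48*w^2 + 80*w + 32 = 48*w^2 + 72*w + 24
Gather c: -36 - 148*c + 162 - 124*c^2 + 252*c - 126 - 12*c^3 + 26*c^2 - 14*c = -12*c^3 - 98*c^2 + 90*c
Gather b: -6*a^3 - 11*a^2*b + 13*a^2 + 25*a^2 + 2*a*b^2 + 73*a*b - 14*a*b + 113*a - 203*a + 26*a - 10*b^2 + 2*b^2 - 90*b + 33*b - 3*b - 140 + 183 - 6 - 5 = -6*a^3 + 38*a^2 - 64*a + b^2*(2*a - 8) + b*(-11*a^2 + 59*a - 60) + 32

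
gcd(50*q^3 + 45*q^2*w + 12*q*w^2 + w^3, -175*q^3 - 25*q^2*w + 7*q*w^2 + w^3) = 5*q + w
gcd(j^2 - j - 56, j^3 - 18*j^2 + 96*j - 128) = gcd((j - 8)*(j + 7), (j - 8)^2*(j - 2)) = j - 8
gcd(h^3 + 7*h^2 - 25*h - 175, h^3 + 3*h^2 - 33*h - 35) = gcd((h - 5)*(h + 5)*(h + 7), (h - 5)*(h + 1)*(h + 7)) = h^2 + 2*h - 35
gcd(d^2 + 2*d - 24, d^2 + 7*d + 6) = d + 6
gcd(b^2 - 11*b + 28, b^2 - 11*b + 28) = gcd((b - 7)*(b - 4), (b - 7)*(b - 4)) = b^2 - 11*b + 28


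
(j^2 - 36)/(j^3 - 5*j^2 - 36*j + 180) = 1/(j - 5)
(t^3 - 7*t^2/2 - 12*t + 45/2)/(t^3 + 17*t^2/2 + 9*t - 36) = (t^2 - 2*t - 15)/(t^2 + 10*t + 24)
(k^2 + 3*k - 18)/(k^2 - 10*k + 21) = (k + 6)/(k - 7)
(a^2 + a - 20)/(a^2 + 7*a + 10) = (a - 4)/(a + 2)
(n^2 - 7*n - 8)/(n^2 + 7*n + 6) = (n - 8)/(n + 6)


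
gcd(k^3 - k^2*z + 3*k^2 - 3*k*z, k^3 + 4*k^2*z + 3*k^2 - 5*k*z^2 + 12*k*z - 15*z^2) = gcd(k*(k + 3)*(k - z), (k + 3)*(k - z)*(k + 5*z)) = -k^2 + k*z - 3*k + 3*z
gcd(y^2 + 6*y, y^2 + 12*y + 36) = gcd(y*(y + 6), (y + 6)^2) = y + 6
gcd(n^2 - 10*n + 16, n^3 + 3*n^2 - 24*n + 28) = n - 2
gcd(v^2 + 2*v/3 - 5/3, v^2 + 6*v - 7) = v - 1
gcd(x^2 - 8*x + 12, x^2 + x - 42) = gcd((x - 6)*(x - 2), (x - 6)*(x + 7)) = x - 6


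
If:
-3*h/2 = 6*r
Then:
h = -4*r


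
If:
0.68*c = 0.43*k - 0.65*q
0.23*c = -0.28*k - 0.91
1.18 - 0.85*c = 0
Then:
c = 1.39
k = -4.39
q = -4.36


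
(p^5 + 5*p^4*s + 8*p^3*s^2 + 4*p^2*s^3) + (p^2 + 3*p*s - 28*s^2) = p^5 + 5*p^4*s + 8*p^3*s^2 + 4*p^2*s^3 + p^2 + 3*p*s - 28*s^2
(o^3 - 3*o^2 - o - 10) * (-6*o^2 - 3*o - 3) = -6*o^5 + 15*o^4 + 12*o^3 + 72*o^2 + 33*o + 30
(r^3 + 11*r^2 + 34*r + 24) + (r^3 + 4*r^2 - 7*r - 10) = 2*r^3 + 15*r^2 + 27*r + 14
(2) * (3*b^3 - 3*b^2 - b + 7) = 6*b^3 - 6*b^2 - 2*b + 14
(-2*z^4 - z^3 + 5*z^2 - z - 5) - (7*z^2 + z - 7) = -2*z^4 - z^3 - 2*z^2 - 2*z + 2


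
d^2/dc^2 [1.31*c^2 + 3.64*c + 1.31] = 2.62000000000000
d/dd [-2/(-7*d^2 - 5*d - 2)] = 2*(-14*d - 5)/(7*d^2 + 5*d + 2)^2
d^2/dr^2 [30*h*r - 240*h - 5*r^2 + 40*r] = -10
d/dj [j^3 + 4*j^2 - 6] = j*(3*j + 8)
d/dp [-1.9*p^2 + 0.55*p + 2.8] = 0.55 - 3.8*p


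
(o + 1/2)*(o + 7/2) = o^2 + 4*o + 7/4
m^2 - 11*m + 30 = (m - 6)*(m - 5)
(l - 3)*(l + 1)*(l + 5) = l^3 + 3*l^2 - 13*l - 15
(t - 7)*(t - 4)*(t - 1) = t^3 - 12*t^2 + 39*t - 28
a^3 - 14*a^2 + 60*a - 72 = (a - 6)^2*(a - 2)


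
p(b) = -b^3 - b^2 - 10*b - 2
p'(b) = -3*b^2 - 2*b - 10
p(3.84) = -111.77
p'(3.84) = -61.92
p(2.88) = -62.98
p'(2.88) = -40.64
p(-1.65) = 16.27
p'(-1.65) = -14.87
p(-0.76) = 5.46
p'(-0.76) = -10.21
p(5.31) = -233.02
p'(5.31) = -105.21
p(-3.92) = 82.07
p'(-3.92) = -48.26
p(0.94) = -13.11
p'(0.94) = -14.53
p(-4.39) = 107.23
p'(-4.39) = -59.04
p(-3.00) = 46.00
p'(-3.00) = -31.00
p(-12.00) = 1702.00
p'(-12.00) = -418.00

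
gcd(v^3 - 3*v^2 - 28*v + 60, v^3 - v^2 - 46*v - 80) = v + 5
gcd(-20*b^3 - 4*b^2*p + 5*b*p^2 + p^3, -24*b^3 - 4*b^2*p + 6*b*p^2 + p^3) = -4*b^2 + p^2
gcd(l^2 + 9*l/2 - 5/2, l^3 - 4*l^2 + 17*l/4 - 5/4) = l - 1/2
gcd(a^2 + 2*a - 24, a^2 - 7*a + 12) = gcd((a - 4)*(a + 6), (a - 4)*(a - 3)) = a - 4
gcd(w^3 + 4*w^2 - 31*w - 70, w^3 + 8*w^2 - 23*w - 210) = w^2 + 2*w - 35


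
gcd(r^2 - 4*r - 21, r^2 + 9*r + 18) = r + 3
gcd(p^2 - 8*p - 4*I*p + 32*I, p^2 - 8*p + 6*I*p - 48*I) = p - 8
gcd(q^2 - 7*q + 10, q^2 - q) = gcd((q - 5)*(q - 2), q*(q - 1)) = 1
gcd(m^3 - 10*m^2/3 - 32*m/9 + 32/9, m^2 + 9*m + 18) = 1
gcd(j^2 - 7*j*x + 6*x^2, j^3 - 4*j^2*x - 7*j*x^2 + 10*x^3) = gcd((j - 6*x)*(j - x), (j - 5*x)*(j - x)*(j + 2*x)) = -j + x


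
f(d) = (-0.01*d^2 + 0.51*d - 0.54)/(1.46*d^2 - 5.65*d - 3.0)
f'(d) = (0.51 - 0.02*d)/(1.46*d^2 - 5.65*d - 3.0) + (5.65 - 2.92*d)*(-0.01*d^2 + 0.51*d - 0.54)/(1.46*d^2 - 5.65*d - 3.0)^2 = (-0.6881*d^2 + 1.6368*d - 4.581)/(2.1316*d^4 - 16.498*d^3 + 23.1625*d^2 + 33.9*d + 9.0)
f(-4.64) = -0.06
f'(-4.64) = -0.01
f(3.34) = -0.19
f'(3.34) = -0.22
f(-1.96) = -0.12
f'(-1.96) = -0.06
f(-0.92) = -0.30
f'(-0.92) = -0.57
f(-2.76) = -0.09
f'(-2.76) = -0.03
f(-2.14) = -0.11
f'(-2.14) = -0.05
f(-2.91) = -0.08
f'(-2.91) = -0.02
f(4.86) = 0.42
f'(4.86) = -0.79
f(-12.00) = -0.03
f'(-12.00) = -0.00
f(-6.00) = -0.05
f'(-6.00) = -0.01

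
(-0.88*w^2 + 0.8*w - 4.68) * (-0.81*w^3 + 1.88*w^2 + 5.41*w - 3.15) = 0.7128*w^5 - 2.3024*w^4 + 0.534*w^3 - 1.6984*w^2 - 27.8388*w + 14.742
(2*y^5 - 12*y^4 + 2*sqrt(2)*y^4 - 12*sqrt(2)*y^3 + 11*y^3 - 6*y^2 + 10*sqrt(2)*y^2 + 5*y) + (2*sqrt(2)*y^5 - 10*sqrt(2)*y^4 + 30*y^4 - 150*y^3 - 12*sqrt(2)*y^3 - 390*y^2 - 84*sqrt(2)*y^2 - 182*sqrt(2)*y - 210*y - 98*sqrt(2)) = 2*y^5 + 2*sqrt(2)*y^5 - 8*sqrt(2)*y^4 + 18*y^4 - 139*y^3 - 24*sqrt(2)*y^3 - 396*y^2 - 74*sqrt(2)*y^2 - 182*sqrt(2)*y - 205*y - 98*sqrt(2)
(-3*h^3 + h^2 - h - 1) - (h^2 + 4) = -3*h^3 - h - 5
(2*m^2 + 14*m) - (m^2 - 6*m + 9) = m^2 + 20*m - 9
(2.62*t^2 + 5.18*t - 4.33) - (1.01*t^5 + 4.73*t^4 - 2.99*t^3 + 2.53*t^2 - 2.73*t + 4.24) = -1.01*t^5 - 4.73*t^4 + 2.99*t^3 + 0.0900000000000003*t^2 + 7.91*t - 8.57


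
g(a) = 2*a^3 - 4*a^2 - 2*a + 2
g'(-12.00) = 958.00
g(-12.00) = -4006.00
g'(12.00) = 766.00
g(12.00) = 2858.00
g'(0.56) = -4.60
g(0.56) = -0.02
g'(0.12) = -2.87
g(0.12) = 1.71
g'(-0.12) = -0.95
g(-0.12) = 2.18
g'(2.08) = 7.32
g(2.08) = -1.47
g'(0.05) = -2.38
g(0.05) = 1.89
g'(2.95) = 26.62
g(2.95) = 12.63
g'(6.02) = 167.28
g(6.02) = 281.33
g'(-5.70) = 238.54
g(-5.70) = -486.95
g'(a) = 6*a^2 - 8*a - 2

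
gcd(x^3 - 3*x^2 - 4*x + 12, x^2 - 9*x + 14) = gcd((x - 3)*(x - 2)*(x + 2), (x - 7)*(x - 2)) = x - 2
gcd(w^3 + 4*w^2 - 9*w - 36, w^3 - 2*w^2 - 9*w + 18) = w^2 - 9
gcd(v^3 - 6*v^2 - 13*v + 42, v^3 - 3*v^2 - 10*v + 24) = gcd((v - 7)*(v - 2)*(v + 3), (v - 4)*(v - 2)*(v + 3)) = v^2 + v - 6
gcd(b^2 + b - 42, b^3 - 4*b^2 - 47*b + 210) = b^2 + b - 42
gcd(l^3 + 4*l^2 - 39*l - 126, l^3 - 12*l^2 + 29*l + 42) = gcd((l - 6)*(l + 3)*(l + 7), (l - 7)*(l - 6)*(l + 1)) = l - 6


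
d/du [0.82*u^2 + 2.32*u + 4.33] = 1.64*u + 2.32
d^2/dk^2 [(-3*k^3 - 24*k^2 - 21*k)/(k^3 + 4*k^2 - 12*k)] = 6*(-4*k^3 - 57*k^2 - 372*k - 724)/(k^6 + 12*k^5 + 12*k^4 - 224*k^3 - 144*k^2 + 1728*k - 1728)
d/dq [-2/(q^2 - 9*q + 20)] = 2*(2*q - 9)/(q^2 - 9*q + 20)^2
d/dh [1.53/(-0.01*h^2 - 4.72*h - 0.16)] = (0.0306*h + 7.2216)/(0.01*h^2 + 4.72*h + 0.16)^2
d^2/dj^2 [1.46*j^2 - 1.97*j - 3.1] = 2.92000000000000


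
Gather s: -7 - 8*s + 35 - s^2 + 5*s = -s^2 - 3*s + 28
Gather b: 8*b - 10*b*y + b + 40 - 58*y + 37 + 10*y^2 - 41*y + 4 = b*(9 - 10*y) + 10*y^2 - 99*y + 81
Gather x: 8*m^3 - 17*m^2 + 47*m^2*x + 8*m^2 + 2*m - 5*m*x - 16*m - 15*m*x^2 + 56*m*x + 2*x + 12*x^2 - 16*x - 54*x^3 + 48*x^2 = 8*m^3 - 9*m^2 - 14*m - 54*x^3 + x^2*(60 - 15*m) + x*(47*m^2 + 51*m - 14)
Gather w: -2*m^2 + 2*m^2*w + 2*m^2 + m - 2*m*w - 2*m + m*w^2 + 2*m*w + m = 2*m^2*w + m*w^2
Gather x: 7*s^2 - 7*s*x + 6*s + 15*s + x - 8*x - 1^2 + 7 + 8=7*s^2 + 21*s + x*(-7*s - 7) + 14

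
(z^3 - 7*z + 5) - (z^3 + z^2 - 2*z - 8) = -z^2 - 5*z + 13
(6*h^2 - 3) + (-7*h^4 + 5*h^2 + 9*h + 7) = -7*h^4 + 11*h^2 + 9*h + 4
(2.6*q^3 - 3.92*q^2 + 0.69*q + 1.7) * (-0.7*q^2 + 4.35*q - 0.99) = -1.82*q^5 + 14.054*q^4 - 20.109*q^3 + 5.6923*q^2 + 6.7119*q - 1.683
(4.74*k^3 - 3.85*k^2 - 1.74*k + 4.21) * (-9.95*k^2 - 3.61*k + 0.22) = -47.163*k^5 + 21.1961*k^4 + 32.2543*k^3 - 36.4551*k^2 - 15.5809*k + 0.9262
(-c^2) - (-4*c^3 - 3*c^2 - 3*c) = 4*c^3 + 2*c^2 + 3*c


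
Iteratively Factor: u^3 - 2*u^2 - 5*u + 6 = (u - 1)*(u^2 - u - 6) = (u - 3)*(u - 1)*(u + 2)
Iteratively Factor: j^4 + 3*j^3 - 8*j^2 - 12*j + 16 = (j + 2)*(j^3 + j^2 - 10*j + 8) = (j - 1)*(j + 2)*(j^2 + 2*j - 8) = (j - 1)*(j + 2)*(j + 4)*(j - 2)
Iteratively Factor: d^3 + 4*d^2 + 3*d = (d)*(d^2 + 4*d + 3) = d*(d + 3)*(d + 1)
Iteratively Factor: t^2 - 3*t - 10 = (t + 2)*(t - 5)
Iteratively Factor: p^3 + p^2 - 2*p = (p + 2)*(p^2 - p) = (p - 1)*(p + 2)*(p)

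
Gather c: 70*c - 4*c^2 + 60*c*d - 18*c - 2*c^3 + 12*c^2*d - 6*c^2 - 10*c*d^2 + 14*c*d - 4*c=-2*c^3 + c^2*(12*d - 10) + c*(-10*d^2 + 74*d + 48)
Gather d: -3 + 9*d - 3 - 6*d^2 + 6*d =-6*d^2 + 15*d - 6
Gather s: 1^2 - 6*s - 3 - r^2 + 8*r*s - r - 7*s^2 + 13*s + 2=-r^2 - r - 7*s^2 + s*(8*r + 7)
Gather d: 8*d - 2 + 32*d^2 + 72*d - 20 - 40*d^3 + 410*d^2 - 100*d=-40*d^3 + 442*d^2 - 20*d - 22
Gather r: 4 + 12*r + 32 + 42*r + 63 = 54*r + 99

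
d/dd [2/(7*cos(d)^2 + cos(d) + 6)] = 2*(14*cos(d) + 1)*sin(d)/(7*cos(d)^2 + cos(d) + 6)^2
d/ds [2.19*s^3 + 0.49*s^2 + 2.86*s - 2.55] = 6.57*s^2 + 0.98*s + 2.86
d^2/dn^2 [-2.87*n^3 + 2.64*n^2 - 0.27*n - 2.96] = 5.28 - 17.22*n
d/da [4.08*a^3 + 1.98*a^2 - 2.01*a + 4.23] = 12.24*a^2 + 3.96*a - 2.01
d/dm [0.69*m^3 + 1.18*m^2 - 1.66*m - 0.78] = 2.07*m^2 + 2.36*m - 1.66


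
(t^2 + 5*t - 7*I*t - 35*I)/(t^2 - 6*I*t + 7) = (t + 5)/(t + I)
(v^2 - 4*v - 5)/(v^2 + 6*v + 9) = (v^2 - 4*v - 5)/(v^2 + 6*v + 9)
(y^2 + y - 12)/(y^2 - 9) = (y + 4)/(y + 3)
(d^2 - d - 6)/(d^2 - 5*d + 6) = (d + 2)/(d - 2)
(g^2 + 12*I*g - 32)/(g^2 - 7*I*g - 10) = (-g^2 - 12*I*g + 32)/(-g^2 + 7*I*g + 10)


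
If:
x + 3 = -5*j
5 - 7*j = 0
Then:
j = 5/7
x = -46/7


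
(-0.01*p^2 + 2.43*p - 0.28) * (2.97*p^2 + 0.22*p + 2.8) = -0.0297*p^4 + 7.2149*p^3 - 0.325*p^2 + 6.7424*p - 0.784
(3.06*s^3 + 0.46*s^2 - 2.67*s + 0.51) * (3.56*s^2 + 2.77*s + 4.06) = 10.8936*s^5 + 10.1138*s^4 + 4.1926*s^3 - 3.7127*s^2 - 9.4275*s + 2.0706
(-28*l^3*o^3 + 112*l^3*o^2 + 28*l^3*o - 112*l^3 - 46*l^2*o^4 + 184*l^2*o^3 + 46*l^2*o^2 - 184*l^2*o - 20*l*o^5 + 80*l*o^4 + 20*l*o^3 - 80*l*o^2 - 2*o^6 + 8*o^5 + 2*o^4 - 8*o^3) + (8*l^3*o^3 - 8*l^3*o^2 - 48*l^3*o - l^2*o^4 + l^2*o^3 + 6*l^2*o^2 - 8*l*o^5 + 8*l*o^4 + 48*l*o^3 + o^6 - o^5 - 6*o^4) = -20*l^3*o^3 + 104*l^3*o^2 - 20*l^3*o - 112*l^3 - 47*l^2*o^4 + 185*l^2*o^3 + 52*l^2*o^2 - 184*l^2*o - 28*l*o^5 + 88*l*o^4 + 68*l*o^3 - 80*l*o^2 - o^6 + 7*o^5 - 4*o^4 - 8*o^3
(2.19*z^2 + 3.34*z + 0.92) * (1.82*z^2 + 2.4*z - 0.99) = 3.9858*z^4 + 11.3348*z^3 + 7.5223*z^2 - 1.0986*z - 0.9108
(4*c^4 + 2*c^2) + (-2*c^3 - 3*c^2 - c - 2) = 4*c^4 - 2*c^3 - c^2 - c - 2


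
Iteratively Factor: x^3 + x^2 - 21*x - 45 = (x + 3)*(x^2 - 2*x - 15) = (x + 3)^2*(x - 5)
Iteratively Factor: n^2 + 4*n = (n + 4)*(n)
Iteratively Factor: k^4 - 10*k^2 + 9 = (k + 1)*(k^3 - k^2 - 9*k + 9) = (k - 1)*(k + 1)*(k^2 - 9) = (k - 3)*(k - 1)*(k + 1)*(k + 3)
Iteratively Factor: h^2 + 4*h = (h)*(h + 4)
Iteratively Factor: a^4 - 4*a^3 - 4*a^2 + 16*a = (a - 4)*(a^3 - 4*a) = (a - 4)*(a + 2)*(a^2 - 2*a) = (a - 4)*(a - 2)*(a + 2)*(a)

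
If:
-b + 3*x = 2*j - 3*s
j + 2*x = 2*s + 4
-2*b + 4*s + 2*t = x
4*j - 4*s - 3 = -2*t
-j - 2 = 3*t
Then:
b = -209/16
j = -67/8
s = -129/16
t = 17/8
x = -15/8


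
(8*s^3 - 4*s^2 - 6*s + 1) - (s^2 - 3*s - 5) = 8*s^3 - 5*s^2 - 3*s + 6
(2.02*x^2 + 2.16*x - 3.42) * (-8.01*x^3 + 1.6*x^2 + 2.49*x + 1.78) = -16.1802*x^5 - 14.0696*x^4 + 35.88*x^3 + 3.502*x^2 - 4.671*x - 6.0876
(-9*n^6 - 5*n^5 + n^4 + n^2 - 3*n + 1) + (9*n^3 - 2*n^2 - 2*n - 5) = -9*n^6 - 5*n^5 + n^4 + 9*n^3 - n^2 - 5*n - 4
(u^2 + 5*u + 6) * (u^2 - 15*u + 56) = u^4 - 10*u^3 - 13*u^2 + 190*u + 336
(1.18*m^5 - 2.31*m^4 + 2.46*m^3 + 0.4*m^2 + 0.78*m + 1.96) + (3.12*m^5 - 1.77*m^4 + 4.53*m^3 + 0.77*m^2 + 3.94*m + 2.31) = 4.3*m^5 - 4.08*m^4 + 6.99*m^3 + 1.17*m^2 + 4.72*m + 4.27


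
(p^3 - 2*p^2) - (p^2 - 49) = p^3 - 3*p^2 + 49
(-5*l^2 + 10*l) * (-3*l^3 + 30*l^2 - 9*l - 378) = 15*l^5 - 180*l^4 + 345*l^3 + 1800*l^2 - 3780*l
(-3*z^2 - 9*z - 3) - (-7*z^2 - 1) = 4*z^2 - 9*z - 2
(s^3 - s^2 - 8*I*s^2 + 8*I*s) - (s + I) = s^3 - s^2 - 8*I*s^2 - s + 8*I*s - I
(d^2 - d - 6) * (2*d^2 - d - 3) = 2*d^4 - 3*d^3 - 14*d^2 + 9*d + 18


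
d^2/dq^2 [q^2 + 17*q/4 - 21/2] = 2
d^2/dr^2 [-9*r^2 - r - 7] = -18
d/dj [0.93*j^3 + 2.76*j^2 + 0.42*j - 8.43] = 2.79*j^2 + 5.52*j + 0.42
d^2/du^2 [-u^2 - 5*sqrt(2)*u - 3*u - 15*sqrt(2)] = -2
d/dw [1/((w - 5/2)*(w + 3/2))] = 16*(1 - 2*w)/(16*w^4 - 32*w^3 - 104*w^2 + 120*w + 225)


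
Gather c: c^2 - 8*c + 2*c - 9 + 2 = c^2 - 6*c - 7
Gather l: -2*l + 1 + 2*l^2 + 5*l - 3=2*l^2 + 3*l - 2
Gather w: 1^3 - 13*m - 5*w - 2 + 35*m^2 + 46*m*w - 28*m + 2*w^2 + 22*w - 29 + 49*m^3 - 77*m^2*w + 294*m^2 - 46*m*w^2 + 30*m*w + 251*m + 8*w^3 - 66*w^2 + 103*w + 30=49*m^3 + 329*m^2 + 210*m + 8*w^3 + w^2*(-46*m - 64) + w*(-77*m^2 + 76*m + 120)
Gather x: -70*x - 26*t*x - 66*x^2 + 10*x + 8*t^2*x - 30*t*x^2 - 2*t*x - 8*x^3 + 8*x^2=-8*x^3 + x^2*(-30*t - 58) + x*(8*t^2 - 28*t - 60)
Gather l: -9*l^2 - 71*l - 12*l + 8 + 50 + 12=-9*l^2 - 83*l + 70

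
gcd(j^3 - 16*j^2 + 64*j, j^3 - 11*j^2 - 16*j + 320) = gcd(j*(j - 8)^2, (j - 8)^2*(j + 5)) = j^2 - 16*j + 64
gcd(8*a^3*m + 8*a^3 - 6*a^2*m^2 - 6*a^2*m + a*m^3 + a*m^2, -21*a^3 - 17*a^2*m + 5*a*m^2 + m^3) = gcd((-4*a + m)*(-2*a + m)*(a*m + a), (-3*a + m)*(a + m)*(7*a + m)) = 1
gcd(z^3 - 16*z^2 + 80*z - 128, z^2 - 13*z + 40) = z - 8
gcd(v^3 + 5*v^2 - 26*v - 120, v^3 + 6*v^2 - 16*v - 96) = v^2 + 10*v + 24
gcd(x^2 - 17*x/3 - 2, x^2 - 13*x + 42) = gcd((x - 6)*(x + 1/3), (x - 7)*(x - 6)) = x - 6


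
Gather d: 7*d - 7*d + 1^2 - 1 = 0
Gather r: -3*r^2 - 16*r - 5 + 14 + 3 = -3*r^2 - 16*r + 12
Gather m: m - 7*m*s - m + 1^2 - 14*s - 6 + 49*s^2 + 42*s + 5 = -7*m*s + 49*s^2 + 28*s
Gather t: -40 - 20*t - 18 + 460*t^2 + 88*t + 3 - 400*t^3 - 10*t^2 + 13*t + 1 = -400*t^3 + 450*t^2 + 81*t - 54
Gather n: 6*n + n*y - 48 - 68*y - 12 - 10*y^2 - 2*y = n*(y + 6) - 10*y^2 - 70*y - 60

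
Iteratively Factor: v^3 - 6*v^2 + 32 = (v - 4)*(v^2 - 2*v - 8) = (v - 4)^2*(v + 2)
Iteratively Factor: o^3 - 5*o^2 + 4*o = (o - 4)*(o^2 - o) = o*(o - 4)*(o - 1)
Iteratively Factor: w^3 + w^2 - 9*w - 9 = (w + 3)*(w^2 - 2*w - 3) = (w + 1)*(w + 3)*(w - 3)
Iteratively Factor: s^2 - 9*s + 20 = (s - 5)*(s - 4)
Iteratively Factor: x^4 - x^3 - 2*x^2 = (x)*(x^3 - x^2 - 2*x) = x*(x - 2)*(x^2 + x) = x^2*(x - 2)*(x + 1)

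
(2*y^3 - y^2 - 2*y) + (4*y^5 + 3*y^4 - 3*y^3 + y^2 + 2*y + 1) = 4*y^5 + 3*y^4 - y^3 + 1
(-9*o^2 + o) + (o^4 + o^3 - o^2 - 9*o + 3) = o^4 + o^3 - 10*o^2 - 8*o + 3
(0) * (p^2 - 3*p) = 0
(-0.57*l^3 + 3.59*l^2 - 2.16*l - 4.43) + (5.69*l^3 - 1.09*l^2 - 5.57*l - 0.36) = 5.12*l^3 + 2.5*l^2 - 7.73*l - 4.79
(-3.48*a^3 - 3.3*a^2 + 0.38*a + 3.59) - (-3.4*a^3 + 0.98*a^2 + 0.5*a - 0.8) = -0.0800000000000001*a^3 - 4.28*a^2 - 0.12*a + 4.39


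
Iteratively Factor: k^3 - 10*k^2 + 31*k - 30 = (k - 3)*(k^2 - 7*k + 10) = (k - 5)*(k - 3)*(k - 2)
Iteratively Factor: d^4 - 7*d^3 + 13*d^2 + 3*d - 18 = (d + 1)*(d^3 - 8*d^2 + 21*d - 18) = (d - 3)*(d + 1)*(d^2 - 5*d + 6) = (d - 3)*(d - 2)*(d + 1)*(d - 3)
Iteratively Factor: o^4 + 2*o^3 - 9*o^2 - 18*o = (o)*(o^3 + 2*o^2 - 9*o - 18) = o*(o + 2)*(o^2 - 9) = o*(o + 2)*(o + 3)*(o - 3)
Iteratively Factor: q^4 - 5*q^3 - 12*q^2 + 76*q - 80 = (q - 2)*(q^3 - 3*q^2 - 18*q + 40) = (q - 2)^2*(q^2 - q - 20) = (q - 5)*(q - 2)^2*(q + 4)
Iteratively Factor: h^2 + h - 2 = (h - 1)*(h + 2)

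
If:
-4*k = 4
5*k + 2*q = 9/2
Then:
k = -1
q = 19/4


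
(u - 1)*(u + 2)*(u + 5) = u^3 + 6*u^2 + 3*u - 10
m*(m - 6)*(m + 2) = m^3 - 4*m^2 - 12*m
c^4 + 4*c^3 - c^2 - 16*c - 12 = (c - 2)*(c + 1)*(c + 2)*(c + 3)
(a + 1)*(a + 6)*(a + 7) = a^3 + 14*a^2 + 55*a + 42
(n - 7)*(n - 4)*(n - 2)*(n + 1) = n^4 - 12*n^3 + 37*n^2 - 6*n - 56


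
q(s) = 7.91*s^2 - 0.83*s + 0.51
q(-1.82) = 28.22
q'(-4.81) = -76.92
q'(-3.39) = -54.46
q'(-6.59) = -105.08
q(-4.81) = 187.51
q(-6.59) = 349.50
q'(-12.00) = -190.67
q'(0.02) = -0.51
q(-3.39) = 94.23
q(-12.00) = 1149.51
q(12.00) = 1129.59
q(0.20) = 0.66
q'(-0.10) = -2.41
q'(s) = 15.82*s - 0.83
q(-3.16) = 82.12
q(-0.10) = 0.67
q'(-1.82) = -29.62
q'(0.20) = 2.33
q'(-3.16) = -50.82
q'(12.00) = 189.01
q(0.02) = 0.50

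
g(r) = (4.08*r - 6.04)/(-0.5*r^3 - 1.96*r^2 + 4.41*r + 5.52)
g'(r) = (4.08*r - 6.04)*(1.5*r^2 + 3.92*r - 4.41)/(-0.5*r^3 - 1.96*r^2 + 4.41*r + 5.52)^2 + 4.08/(-0.5*r^3 - 1.96*r^2 + 4.41*r + 5.52)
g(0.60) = -0.49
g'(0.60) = 0.66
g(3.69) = -0.30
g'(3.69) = 0.17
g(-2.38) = 1.69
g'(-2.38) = 0.51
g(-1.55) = 2.97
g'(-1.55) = 3.93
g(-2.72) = 1.57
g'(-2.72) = 0.20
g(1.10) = -0.21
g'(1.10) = 0.51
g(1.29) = -0.11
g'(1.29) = 0.54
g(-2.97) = 1.54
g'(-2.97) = 0.02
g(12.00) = -0.04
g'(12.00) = 0.01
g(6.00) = -0.13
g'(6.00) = 0.03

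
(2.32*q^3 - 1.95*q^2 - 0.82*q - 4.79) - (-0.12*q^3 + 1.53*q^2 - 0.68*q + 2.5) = 2.44*q^3 - 3.48*q^2 - 0.14*q - 7.29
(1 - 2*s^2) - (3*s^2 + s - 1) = -5*s^2 - s + 2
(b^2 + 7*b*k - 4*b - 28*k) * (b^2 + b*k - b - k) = b^4 + 8*b^3*k - 5*b^3 + 7*b^2*k^2 - 40*b^2*k + 4*b^2 - 35*b*k^2 + 32*b*k + 28*k^2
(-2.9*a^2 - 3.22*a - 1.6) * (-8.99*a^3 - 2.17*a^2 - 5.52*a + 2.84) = 26.071*a^5 + 35.2408*a^4 + 37.3794*a^3 + 13.0104*a^2 - 0.312800000000001*a - 4.544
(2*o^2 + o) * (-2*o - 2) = -4*o^3 - 6*o^2 - 2*o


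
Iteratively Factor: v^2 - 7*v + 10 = (v - 2)*(v - 5)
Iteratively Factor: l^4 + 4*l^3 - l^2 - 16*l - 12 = (l + 2)*(l^3 + 2*l^2 - 5*l - 6) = (l - 2)*(l + 2)*(l^2 + 4*l + 3) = (l - 2)*(l + 1)*(l + 2)*(l + 3)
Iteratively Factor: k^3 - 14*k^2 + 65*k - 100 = (k - 4)*(k^2 - 10*k + 25) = (k - 5)*(k - 4)*(k - 5)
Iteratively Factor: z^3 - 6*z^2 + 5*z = (z - 5)*(z^2 - z) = (z - 5)*(z - 1)*(z)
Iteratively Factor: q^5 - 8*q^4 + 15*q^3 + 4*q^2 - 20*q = (q + 1)*(q^4 - 9*q^3 + 24*q^2 - 20*q) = (q - 2)*(q + 1)*(q^3 - 7*q^2 + 10*q) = (q - 2)^2*(q + 1)*(q^2 - 5*q) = (q - 5)*(q - 2)^2*(q + 1)*(q)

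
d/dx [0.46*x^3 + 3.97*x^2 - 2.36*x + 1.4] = 1.38*x^2 + 7.94*x - 2.36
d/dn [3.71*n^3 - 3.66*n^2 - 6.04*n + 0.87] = 11.13*n^2 - 7.32*n - 6.04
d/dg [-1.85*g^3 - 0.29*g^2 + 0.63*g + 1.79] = -5.55*g^2 - 0.58*g + 0.63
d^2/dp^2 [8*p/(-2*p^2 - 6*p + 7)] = 32*(-2*p*(2*p + 3)^2 + 3*(p + 1)*(2*p^2 + 6*p - 7))/(2*p^2 + 6*p - 7)^3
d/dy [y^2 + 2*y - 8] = 2*y + 2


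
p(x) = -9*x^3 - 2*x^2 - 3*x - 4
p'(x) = -27*x^2 - 4*x - 3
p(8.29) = -5293.82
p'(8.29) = -1891.71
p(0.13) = -4.44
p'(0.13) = -3.98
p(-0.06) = -3.83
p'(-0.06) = -2.86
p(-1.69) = 38.80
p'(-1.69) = -73.35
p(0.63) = -8.93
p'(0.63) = -16.24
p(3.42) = -397.67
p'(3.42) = -332.48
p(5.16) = -1309.22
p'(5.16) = -742.53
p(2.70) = -203.83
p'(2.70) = -210.63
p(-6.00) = 1886.00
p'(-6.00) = -951.00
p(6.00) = -2038.00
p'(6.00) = -999.00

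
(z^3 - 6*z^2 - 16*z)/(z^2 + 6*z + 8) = z*(z - 8)/(z + 4)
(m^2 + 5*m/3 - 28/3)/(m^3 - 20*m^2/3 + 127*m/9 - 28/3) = 3*(m + 4)/(3*m^2 - 13*m + 12)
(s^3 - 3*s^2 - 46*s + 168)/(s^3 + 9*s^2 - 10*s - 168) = (s - 6)/(s + 6)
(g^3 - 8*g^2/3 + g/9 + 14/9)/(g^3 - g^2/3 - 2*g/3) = (g - 7/3)/g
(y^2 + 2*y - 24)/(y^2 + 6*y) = (y - 4)/y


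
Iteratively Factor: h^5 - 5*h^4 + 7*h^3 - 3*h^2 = (h - 1)*(h^4 - 4*h^3 + 3*h^2) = h*(h - 1)*(h^3 - 4*h^2 + 3*h) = h*(h - 1)^2*(h^2 - 3*h) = h*(h - 3)*(h - 1)^2*(h)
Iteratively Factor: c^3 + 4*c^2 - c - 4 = (c - 1)*(c^2 + 5*c + 4) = (c - 1)*(c + 4)*(c + 1)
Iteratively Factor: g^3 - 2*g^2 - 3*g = (g - 3)*(g^2 + g) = (g - 3)*(g + 1)*(g)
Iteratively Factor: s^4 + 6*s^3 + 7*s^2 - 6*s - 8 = (s + 4)*(s^3 + 2*s^2 - s - 2) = (s - 1)*(s + 4)*(s^2 + 3*s + 2) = (s - 1)*(s + 2)*(s + 4)*(s + 1)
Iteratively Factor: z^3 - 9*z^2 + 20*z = (z - 4)*(z^2 - 5*z) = (z - 5)*(z - 4)*(z)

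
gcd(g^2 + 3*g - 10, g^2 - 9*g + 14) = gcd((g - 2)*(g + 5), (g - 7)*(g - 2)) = g - 2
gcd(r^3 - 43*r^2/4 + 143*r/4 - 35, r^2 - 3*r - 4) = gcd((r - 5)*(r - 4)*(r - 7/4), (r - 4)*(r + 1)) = r - 4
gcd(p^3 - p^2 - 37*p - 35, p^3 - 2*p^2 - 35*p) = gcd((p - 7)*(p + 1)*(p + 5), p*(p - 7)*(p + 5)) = p^2 - 2*p - 35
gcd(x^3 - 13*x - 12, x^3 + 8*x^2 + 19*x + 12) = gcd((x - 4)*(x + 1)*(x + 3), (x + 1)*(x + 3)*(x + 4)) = x^2 + 4*x + 3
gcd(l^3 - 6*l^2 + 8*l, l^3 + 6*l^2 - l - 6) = 1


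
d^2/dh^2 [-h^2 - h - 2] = -2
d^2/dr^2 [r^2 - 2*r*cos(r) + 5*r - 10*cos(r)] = 2*r*cos(r) + 4*sin(r) + 10*cos(r) + 2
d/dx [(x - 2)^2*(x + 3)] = (x - 2)*(3*x + 4)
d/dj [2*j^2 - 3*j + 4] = 4*j - 3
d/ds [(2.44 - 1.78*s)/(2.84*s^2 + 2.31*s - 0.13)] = (5.0552*s^2 - 13.8592*s - 5.405)/(8.0656*s^4 + 13.1208*s^3 + 4.5977*s^2 - 0.6006*s + 0.0169)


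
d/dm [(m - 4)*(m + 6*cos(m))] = m + (4 - m)*(6*sin(m) - 1) + 6*cos(m)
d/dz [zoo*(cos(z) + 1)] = zoo*sin(z)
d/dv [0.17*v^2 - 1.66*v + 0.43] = 0.34*v - 1.66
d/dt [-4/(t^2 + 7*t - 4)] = 4*(2*t + 7)/(t^2 + 7*t - 4)^2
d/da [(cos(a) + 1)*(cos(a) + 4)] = -(2*cos(a) + 5)*sin(a)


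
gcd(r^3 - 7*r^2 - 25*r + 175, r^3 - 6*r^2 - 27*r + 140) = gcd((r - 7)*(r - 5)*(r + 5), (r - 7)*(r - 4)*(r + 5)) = r^2 - 2*r - 35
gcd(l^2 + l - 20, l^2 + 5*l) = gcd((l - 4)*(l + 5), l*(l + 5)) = l + 5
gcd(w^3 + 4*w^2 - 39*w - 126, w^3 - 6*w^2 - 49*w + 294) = w^2 + w - 42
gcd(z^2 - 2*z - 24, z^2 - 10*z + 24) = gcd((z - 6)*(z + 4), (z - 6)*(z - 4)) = z - 6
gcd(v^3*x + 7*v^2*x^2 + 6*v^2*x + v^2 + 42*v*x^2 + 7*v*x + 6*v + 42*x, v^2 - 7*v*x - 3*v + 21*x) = 1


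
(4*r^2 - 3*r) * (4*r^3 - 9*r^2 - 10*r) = 16*r^5 - 48*r^4 - 13*r^3 + 30*r^2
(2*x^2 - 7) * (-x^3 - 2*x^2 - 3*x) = -2*x^5 - 4*x^4 + x^3 + 14*x^2 + 21*x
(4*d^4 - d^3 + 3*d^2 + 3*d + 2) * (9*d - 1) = 36*d^5 - 13*d^4 + 28*d^3 + 24*d^2 + 15*d - 2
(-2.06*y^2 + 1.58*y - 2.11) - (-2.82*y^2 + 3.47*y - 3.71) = 0.76*y^2 - 1.89*y + 1.6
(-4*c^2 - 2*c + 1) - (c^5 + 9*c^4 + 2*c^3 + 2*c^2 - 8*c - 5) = -c^5 - 9*c^4 - 2*c^3 - 6*c^2 + 6*c + 6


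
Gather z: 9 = 9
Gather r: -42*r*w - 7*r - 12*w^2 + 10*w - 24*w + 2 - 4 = r*(-42*w - 7) - 12*w^2 - 14*w - 2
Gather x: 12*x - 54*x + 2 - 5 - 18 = -42*x - 21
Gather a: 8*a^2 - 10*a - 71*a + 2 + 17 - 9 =8*a^2 - 81*a + 10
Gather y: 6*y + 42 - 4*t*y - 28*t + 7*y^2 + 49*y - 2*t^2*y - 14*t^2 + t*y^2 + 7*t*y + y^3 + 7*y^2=-14*t^2 - 28*t + y^3 + y^2*(t + 14) + y*(-2*t^2 + 3*t + 55) + 42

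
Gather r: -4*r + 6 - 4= 2 - 4*r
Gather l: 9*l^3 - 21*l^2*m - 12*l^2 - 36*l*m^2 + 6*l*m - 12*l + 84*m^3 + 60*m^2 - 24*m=9*l^3 + l^2*(-21*m - 12) + l*(-36*m^2 + 6*m - 12) + 84*m^3 + 60*m^2 - 24*m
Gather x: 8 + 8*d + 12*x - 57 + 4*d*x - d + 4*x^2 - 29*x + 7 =7*d + 4*x^2 + x*(4*d - 17) - 42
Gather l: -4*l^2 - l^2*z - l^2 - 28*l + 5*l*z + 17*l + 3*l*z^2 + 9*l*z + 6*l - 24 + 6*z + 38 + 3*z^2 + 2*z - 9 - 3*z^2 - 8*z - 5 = l^2*(-z - 5) + l*(3*z^2 + 14*z - 5)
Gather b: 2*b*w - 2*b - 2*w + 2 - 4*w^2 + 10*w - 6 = b*(2*w - 2) - 4*w^2 + 8*w - 4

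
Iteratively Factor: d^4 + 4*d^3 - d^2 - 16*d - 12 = (d + 2)*(d^3 + 2*d^2 - 5*d - 6) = (d - 2)*(d + 2)*(d^2 + 4*d + 3) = (d - 2)*(d + 1)*(d + 2)*(d + 3)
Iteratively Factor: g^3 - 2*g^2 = (g)*(g^2 - 2*g) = g^2*(g - 2)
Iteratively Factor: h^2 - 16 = (h + 4)*(h - 4)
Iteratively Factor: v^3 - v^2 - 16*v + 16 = (v - 1)*(v^2 - 16) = (v - 1)*(v + 4)*(v - 4)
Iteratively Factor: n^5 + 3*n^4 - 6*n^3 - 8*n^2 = (n)*(n^4 + 3*n^3 - 6*n^2 - 8*n) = n*(n + 1)*(n^3 + 2*n^2 - 8*n) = n^2*(n + 1)*(n^2 + 2*n - 8) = n^2*(n + 1)*(n + 4)*(n - 2)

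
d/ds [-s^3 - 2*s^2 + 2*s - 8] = -3*s^2 - 4*s + 2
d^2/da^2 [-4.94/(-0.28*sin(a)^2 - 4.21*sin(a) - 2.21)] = (-1.549184*sin(a)^4 - 17.469816*sin(a)^3 - 73.00579*sin(a)^2 + 80.901886*sin(a) + 169.000364)/(0.28*sin(a)^2 + 4.21*sin(a) + 2.21)^3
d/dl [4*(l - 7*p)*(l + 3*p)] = 8*l - 16*p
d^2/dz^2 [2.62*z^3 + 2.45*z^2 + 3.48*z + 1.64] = 15.72*z + 4.9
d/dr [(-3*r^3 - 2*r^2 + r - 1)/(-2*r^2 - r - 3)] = (6*r^4 + 6*r^3 + 31*r^2 + 8*r - 4)/(4*r^4 + 4*r^3 + 13*r^2 + 6*r + 9)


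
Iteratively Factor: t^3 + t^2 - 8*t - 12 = (t + 2)*(t^2 - t - 6) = (t + 2)^2*(t - 3)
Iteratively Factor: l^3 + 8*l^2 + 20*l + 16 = (l + 2)*(l^2 + 6*l + 8) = (l + 2)^2*(l + 4)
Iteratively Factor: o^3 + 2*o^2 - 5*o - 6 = (o - 2)*(o^2 + 4*o + 3) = (o - 2)*(o + 1)*(o + 3)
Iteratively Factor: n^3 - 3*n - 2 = (n - 2)*(n^2 + 2*n + 1) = (n - 2)*(n + 1)*(n + 1)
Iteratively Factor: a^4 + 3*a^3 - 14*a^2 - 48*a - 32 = (a + 4)*(a^3 - a^2 - 10*a - 8) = (a - 4)*(a + 4)*(a^2 + 3*a + 2) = (a - 4)*(a + 1)*(a + 4)*(a + 2)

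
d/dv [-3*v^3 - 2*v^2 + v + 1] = -9*v^2 - 4*v + 1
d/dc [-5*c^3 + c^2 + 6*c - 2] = -15*c^2 + 2*c + 6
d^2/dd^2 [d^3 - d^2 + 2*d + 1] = 6*d - 2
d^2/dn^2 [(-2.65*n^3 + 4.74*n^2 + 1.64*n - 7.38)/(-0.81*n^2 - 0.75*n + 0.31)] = (1.77635683940025e-15*n^5 + 7.105427357601e-15*n^4 + 7.91917200000001*n^3 + 18.214074*n^2 + 25.957266*n + 10.335108)/(0.531441*n^6 + 1.476225*n^5 + 0.756702*n^4 - 0.708075*n^3 - 0.289602*n^2 + 0.216225*n - 0.029791)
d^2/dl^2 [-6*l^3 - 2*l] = -36*l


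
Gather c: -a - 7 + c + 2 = -a + c - 5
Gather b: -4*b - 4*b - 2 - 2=-8*b - 4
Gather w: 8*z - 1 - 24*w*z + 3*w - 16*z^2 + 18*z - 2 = w*(3 - 24*z) - 16*z^2 + 26*z - 3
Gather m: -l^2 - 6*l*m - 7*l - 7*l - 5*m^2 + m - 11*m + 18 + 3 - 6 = -l^2 - 14*l - 5*m^2 + m*(-6*l - 10) + 15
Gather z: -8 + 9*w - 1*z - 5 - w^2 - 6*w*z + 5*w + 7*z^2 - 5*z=-w^2 + 14*w + 7*z^2 + z*(-6*w - 6) - 13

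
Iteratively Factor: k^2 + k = (k + 1)*(k)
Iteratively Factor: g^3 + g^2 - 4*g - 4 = (g + 2)*(g^2 - g - 2) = (g + 1)*(g + 2)*(g - 2)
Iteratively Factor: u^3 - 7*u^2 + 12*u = (u - 3)*(u^2 - 4*u) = (u - 4)*(u - 3)*(u)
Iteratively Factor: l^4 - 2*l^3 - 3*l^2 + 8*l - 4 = (l + 2)*(l^3 - 4*l^2 + 5*l - 2) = (l - 1)*(l + 2)*(l^2 - 3*l + 2) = (l - 2)*(l - 1)*(l + 2)*(l - 1)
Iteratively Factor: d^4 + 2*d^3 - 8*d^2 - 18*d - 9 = (d + 1)*(d^3 + d^2 - 9*d - 9) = (d + 1)*(d + 3)*(d^2 - 2*d - 3) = (d - 3)*(d + 1)*(d + 3)*(d + 1)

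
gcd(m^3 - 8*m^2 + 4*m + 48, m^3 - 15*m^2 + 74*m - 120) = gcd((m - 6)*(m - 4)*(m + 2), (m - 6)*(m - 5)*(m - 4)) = m^2 - 10*m + 24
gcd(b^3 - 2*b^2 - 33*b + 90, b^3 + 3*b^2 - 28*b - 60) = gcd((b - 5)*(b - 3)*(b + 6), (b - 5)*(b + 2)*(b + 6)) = b^2 + b - 30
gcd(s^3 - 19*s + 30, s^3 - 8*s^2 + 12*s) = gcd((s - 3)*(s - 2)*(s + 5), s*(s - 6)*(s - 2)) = s - 2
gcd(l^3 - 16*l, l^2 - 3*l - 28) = l + 4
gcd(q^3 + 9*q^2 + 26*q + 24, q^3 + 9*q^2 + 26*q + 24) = q^3 + 9*q^2 + 26*q + 24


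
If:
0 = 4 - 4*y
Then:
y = 1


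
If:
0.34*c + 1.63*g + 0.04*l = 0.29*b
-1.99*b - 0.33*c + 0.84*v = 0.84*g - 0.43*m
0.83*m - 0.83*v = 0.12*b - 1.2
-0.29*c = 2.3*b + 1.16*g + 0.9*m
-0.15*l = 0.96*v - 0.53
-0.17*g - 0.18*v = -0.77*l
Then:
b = 0.44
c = -5.79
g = 1.28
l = 0.40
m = -0.89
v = 0.49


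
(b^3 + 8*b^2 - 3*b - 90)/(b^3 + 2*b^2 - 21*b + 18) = (b + 5)/(b - 1)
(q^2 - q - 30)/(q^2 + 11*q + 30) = (q - 6)/(q + 6)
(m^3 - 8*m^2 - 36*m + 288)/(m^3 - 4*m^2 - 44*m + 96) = (m - 6)/(m - 2)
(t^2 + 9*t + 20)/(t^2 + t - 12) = (t + 5)/(t - 3)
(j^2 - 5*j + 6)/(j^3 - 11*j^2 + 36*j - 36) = 1/(j - 6)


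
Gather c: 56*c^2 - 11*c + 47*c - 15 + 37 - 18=56*c^2 + 36*c + 4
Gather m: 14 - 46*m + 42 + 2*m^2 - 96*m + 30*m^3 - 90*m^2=30*m^3 - 88*m^2 - 142*m + 56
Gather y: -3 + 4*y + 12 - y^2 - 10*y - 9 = -y^2 - 6*y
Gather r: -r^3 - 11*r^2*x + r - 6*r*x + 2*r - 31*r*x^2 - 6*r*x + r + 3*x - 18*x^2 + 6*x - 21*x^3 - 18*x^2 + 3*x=-r^3 - 11*r^2*x + r*(-31*x^2 - 12*x + 4) - 21*x^3 - 36*x^2 + 12*x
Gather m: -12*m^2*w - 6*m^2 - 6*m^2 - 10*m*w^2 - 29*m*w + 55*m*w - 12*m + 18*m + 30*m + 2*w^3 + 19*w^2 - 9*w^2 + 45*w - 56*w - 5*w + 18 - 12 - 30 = m^2*(-12*w - 12) + m*(-10*w^2 + 26*w + 36) + 2*w^3 + 10*w^2 - 16*w - 24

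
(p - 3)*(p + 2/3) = p^2 - 7*p/3 - 2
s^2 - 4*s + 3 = (s - 3)*(s - 1)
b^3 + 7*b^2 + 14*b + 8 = (b + 1)*(b + 2)*(b + 4)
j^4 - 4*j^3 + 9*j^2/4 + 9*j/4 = j*(j - 3)*(j - 3/2)*(j + 1/2)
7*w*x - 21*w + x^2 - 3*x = (7*w + x)*(x - 3)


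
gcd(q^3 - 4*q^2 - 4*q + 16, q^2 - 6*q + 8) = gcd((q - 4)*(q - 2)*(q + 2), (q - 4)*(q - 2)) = q^2 - 6*q + 8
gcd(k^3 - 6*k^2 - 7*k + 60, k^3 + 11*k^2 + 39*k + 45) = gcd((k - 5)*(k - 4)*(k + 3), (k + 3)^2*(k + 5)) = k + 3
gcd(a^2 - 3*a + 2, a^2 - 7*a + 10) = a - 2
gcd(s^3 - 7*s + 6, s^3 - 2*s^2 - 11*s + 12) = s^2 + 2*s - 3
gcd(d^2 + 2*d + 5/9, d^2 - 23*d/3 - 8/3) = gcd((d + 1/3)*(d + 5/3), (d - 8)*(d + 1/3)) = d + 1/3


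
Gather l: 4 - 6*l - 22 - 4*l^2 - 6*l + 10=-4*l^2 - 12*l - 8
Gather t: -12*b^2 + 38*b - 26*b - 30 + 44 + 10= -12*b^2 + 12*b + 24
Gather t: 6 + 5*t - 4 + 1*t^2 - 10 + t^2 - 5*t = 2*t^2 - 8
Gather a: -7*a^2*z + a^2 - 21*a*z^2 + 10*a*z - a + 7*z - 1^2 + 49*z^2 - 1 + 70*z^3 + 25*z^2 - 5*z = a^2*(1 - 7*z) + a*(-21*z^2 + 10*z - 1) + 70*z^3 + 74*z^2 + 2*z - 2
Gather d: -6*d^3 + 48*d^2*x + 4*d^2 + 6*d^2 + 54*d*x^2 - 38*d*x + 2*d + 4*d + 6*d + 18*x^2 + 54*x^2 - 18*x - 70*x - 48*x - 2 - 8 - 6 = -6*d^3 + d^2*(48*x + 10) + d*(54*x^2 - 38*x + 12) + 72*x^2 - 136*x - 16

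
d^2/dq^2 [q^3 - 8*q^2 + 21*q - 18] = 6*q - 16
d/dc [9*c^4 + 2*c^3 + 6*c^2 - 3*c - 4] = 36*c^3 + 6*c^2 + 12*c - 3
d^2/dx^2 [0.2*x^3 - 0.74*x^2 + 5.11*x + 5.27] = 1.2*x - 1.48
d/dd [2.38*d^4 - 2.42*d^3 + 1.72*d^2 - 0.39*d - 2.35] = 9.52*d^3 - 7.26*d^2 + 3.44*d - 0.39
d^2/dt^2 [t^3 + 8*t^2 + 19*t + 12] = 6*t + 16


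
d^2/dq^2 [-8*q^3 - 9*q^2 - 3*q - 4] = -48*q - 18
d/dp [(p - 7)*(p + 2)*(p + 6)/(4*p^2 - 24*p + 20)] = (p^4 - 12*p^3 + 53*p^2 + 178*p - 724)/(4*(p^4 - 12*p^3 + 46*p^2 - 60*p + 25))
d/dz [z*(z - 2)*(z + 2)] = 3*z^2 - 4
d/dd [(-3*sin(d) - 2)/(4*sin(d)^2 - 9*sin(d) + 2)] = (12*sin(d)^2 + 16*sin(d) - 24)*cos(d)/(4*sin(d)^2 - 9*sin(d) + 2)^2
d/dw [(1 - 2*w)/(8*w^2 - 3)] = 2*(8*w^2 - 8*w + 3)/(64*w^4 - 48*w^2 + 9)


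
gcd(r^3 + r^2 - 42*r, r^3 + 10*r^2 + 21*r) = r^2 + 7*r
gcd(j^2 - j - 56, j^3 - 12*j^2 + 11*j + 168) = j - 8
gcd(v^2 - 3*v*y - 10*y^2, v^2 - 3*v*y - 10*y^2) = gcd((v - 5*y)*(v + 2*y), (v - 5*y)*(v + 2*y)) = -v^2 + 3*v*y + 10*y^2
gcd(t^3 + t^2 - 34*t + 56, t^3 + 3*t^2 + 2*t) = 1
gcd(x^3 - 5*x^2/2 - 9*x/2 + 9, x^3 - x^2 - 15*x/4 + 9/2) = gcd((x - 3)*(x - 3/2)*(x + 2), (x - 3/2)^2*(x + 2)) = x^2 + x/2 - 3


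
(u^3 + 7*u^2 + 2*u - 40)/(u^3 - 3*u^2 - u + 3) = (u^3 + 7*u^2 + 2*u - 40)/(u^3 - 3*u^2 - u + 3)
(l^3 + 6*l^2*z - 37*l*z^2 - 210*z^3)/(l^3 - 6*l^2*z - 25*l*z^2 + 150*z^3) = (-l - 7*z)/(-l + 5*z)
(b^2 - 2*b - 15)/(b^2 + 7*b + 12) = (b - 5)/(b + 4)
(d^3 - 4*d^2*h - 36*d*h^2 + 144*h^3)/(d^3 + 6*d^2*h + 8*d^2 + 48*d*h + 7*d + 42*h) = (d^2 - 10*d*h + 24*h^2)/(d^2 + 8*d + 7)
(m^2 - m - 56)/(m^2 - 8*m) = (m + 7)/m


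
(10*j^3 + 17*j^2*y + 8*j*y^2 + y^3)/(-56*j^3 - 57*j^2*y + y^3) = (10*j^2 + 7*j*y + y^2)/(-56*j^2 - j*y + y^2)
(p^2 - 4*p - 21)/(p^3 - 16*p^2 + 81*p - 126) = (p + 3)/(p^2 - 9*p + 18)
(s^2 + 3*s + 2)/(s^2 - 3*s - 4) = (s + 2)/(s - 4)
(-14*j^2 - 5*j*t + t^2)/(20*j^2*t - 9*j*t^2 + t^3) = (-14*j^2 - 5*j*t + t^2)/(t*(20*j^2 - 9*j*t + t^2))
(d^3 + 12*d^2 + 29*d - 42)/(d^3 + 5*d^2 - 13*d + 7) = (d + 6)/(d - 1)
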